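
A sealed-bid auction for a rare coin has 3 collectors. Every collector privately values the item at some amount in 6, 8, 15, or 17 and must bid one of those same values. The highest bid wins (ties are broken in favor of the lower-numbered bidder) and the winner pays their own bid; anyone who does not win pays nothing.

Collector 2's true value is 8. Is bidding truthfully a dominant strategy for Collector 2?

Check each profile of the others' bids and compare truth against every alternative bid.
Others bid (6, 6): truth gives 0, best alternative gives 0.
Others bid (6, 8): truth gives 0, best alternative gives 0.
Others bid (6, 15): truth gives 0, best alternative gives 0.
Others bid (6, 17): truth gives 0, best alternative gives 0.
Others bid (8, 6): truth gives 0, best alternative gives 0.
Others bid (8, 8): truth gives 0, best alternative gives 0.
(Remaining 10 profiles checked similarly; truth is weakly best in each.)
In every case the truthful bid is at least as good as any alternative, so it is a dominant strategy.

Yes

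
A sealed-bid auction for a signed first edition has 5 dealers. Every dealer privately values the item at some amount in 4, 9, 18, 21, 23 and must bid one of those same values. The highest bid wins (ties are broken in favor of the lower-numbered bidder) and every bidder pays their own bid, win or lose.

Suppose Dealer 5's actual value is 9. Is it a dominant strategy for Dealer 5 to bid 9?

Consider the case where Dealer 1 bids 4, Dealer 2 bids 4, Dealer 3 bids 4 and Dealer 4 bids 9.
Truthful bid 9: loses but pays 9, utility -9.
Bid 4 instead: loses but pays 4, utility -4.
Since -4 > -9, bidding 4 is strictly better here, so truthful bidding is not dominant.

No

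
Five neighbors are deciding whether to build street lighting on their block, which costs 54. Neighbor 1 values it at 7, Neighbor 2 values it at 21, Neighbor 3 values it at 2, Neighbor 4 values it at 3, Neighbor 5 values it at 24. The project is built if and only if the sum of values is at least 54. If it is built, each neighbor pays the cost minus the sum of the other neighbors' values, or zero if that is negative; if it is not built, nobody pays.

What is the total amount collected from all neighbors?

43

Total value 57 ≥ cost 54, so it is built.
Neighbor 1: others sum to 50; max(0, 54 - 50) = 4.
Neighbor 2: others sum to 36; max(0, 54 - 36) = 18.
Neighbor 3: others sum to 55; max(0, 54 - 55) = 0.
Neighbor 4: others sum to 54; max(0, 54 - 54) = 0.
Neighbor 5: others sum to 33; max(0, 54 - 33) = 21.
Total collected = 4 + 18 + 0 + 0 + 21 = 43.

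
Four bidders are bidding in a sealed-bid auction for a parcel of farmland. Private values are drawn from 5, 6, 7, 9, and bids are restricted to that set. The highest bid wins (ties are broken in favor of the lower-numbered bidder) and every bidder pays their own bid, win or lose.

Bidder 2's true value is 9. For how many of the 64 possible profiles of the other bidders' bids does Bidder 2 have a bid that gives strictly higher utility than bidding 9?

Others bid (5, 5, 5): truth gives 0; bid 6 gives 3 > 0. Violating.
Others bid (5, 5, 6): truth gives 0; bid 6 gives 3 > 0. Violating.
Others bid (5, 5, 7): truth gives 0; bid 7 gives 2 > 0. Violating.
Others bid (5, 6, 5): truth gives 0; bid 6 gives 3 > 0. Violating.
Others bid (5, 5, 9): truth gives 0; no alternative beats it.
Others bid (5, 6, 9): truth gives 0; no alternative beats it.
(Checking all 64 profiles: 34 have a profitable deviation, 30 do not.)

34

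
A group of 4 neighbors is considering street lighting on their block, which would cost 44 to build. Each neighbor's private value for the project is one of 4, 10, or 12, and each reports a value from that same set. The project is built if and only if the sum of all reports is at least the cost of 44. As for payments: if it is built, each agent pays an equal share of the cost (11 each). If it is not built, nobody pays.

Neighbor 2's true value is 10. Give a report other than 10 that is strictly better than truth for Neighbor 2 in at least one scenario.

4

Suppose Neighbor 1 reports 10, Neighbor 3 reports 12 and Neighbor 4 reports 12.
Report 10: project built, pays 11, utility 10 - 11 = -1.
Report 4: project not built, utility 0.
So reporting 4 beats truth here (0 > -1).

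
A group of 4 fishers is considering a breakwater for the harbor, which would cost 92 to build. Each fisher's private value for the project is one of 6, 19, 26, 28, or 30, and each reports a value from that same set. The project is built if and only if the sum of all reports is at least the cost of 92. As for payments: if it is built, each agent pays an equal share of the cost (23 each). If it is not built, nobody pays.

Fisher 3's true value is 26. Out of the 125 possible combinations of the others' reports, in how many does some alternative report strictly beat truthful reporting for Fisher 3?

18

Others report (6, 26, 30): truth gives 0; report 30 gives 3 > 0. Violating.
Others report (6, 28, 28): truth gives 0; report 30 gives 3 > 0. Violating.
Others report (6, 28, 30): truth gives 0; report 28 gives 3 > 0. Violating.
Others report (6, 30, 26): truth gives 0; report 30 gives 3 > 0. Violating.
Others report (6, 6, 6): truth gives 0; no alternative beats it.
Others report (6, 6, 19): truth gives 0; no alternative beats it.
(Checking all 125 profiles: 18 have a profitable deviation, 107 do not.)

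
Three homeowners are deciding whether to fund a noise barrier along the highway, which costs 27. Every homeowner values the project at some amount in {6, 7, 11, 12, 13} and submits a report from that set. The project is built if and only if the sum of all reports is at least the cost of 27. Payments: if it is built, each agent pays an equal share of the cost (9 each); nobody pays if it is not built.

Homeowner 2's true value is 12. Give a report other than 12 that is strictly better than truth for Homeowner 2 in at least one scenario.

13

Suppose Homeowner 1 reports 7 and Homeowner 3 reports 7.
Report 12: project not built, utility 0.
Report 13: project built, pays 9, utility 12 - 9 = 3.
So reporting 13 beats truth here (3 > 0).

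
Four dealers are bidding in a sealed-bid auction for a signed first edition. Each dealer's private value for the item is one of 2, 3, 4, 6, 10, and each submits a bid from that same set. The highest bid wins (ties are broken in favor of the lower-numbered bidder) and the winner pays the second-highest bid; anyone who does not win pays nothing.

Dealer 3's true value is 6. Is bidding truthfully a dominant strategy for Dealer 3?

Yes

Check each profile of the others' bids and compare truth against every alternative bid.
Others bid (2, 2, 2): truth gives 4, best alternative gives 4.
Others bid (2, 2, 3): truth gives 3, best alternative gives 3.
Others bid (2, 3, 2): truth gives 3, best alternative gives 3.
Others bid (2, 3, 3): truth gives 3, best alternative gives 3.
Others bid (3, 2, 2): truth gives 3, best alternative gives 3.
Others bid (3, 2, 3): truth gives 3, best alternative gives 3.
(Remaining 119 profiles checked similarly; truth is weakly best in each.)
In every case the truthful bid is at least as good as any alternative, so it is a dominant strategy.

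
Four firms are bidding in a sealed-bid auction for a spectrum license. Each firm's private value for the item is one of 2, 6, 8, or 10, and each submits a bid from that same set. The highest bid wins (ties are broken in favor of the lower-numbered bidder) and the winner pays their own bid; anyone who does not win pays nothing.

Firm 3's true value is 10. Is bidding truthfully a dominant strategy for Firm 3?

Consider the case where Firm 1 bids 2, Firm 2 bids 2 and Firm 4 bids 2.
Truthful bid 10: wins, pays 10, utility 10 - 10 = 0.
Bid 6 instead: wins, pays 6, utility 10 - 6 = 4.
Since 4 > 0, bidding 6 is strictly better here, so truthful bidding is not dominant.

No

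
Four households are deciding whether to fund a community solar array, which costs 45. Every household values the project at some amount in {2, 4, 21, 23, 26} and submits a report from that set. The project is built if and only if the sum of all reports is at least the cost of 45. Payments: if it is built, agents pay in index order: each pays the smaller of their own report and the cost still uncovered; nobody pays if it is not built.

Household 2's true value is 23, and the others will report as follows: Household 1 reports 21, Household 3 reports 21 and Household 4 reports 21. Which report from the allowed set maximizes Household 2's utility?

Report 2: project built, pays 2, utility 23 - 2 = 21.
Report 4: project built, pays 4, utility 23 - 4 = 19.
Report 21: project built, pays 21, utility 23 - 21 = 2.
Report 23: project built, pays 23, utility 23 - 23 = 0.
Report 26: project built, pays 24, utility 23 - 24 = -1.
The best choice is 2 with utility 21.

2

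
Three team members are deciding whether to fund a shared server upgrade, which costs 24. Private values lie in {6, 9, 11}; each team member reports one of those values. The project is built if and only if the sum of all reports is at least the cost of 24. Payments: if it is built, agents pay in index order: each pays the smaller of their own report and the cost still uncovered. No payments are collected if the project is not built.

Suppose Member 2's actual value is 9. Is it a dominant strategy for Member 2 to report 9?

No

Consider the case where Member 1 reports 9 and Member 3 reports 9.
Truthful report 9: project built, pays 9, utility 9 - 9 = 0.
Report 6 instead: project built, pays 6, utility 9 - 6 = 3.
Since 3 > 0, reporting 6 is strictly better here, so truthful reporting is not dominant.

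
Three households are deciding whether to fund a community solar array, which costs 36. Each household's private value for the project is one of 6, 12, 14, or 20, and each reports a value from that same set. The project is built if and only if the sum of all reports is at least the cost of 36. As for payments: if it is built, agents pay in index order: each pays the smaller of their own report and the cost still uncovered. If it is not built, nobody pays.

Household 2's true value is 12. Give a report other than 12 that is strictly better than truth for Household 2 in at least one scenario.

Suppose Household 1 reports 12 and Household 3 reports 20.
Report 12: project built, pays 12, utility 12 - 12 = 0.
Report 6: project built, pays 6, utility 12 - 6 = 6.
So reporting 6 beats truth here (6 > 0).

6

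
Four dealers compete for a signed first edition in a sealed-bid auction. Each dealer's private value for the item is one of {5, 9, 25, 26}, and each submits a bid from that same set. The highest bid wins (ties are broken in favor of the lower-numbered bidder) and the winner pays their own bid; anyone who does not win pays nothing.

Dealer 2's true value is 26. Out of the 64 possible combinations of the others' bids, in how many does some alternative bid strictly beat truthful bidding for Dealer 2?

18

Others bid (5, 5, 5): truth gives 0; bid 9 gives 17 > 0. Violating.
Others bid (5, 5, 9): truth gives 0; bid 9 gives 17 > 0. Violating.
Others bid (5, 5, 25): truth gives 0; bid 25 gives 1 > 0. Violating.
Others bid (5, 9, 5): truth gives 0; bid 9 gives 17 > 0. Violating.
Others bid (5, 5, 26): truth gives 0; no alternative beats it.
Others bid (5, 9, 26): truth gives 0; no alternative beats it.
(Checking all 64 profiles: 18 have a profitable deviation, 46 do not.)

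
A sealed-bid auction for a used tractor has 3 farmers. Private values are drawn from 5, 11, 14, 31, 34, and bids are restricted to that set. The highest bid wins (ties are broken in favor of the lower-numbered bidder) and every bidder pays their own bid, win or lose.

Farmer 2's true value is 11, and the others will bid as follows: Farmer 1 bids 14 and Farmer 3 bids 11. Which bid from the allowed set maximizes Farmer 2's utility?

5

Bid 5: loses but pays 5, utility -5.
Bid 11: loses but pays 11, utility -11.
Bid 14: loses but pays 14, utility -14.
Bid 31: wins, pays 31, utility 11 - 31 = -20.
Bid 34: wins, pays 34, utility 11 - 34 = -23.
The best choice is 5 with utility -5.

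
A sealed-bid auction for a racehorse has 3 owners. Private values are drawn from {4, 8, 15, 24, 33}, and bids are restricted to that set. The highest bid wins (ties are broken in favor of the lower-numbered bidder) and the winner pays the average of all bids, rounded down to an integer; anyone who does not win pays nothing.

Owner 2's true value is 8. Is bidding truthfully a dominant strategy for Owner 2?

Check each profile of the others' bids and compare truth against every alternative bid.
Others bid (4, 4): truth gives 3, best alternative gives 1.
Others bid (4, 8): truth gives 2, best alternative gives 0.
Others bid (4, 15): truth gives 0, best alternative gives 0.
Others bid (4, 24): truth gives 0, best alternative gives 0.
Others bid (4, 33): truth gives 0, best alternative gives 0.
Others bid (8, 4): truth gives 0, best alternative gives 0.
(Remaining 19 profiles checked similarly; truth is weakly best in each.)
In every case the truthful bid is at least as good as any alternative, so it is a dominant strategy.

Yes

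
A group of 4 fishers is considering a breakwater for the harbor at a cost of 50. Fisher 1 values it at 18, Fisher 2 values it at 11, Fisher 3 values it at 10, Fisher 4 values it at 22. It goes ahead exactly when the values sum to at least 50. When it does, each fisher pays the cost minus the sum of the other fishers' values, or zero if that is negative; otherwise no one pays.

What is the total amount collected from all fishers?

18

Total value 61 ≥ cost 50, so it is built.
Fisher 1: others sum to 43; max(0, 50 - 43) = 7.
Fisher 2: others sum to 50; max(0, 50 - 50) = 0.
Fisher 3: others sum to 51; max(0, 50 - 51) = 0.
Fisher 4: others sum to 39; max(0, 50 - 39) = 11.
Total collected = 7 + 0 + 0 + 11 = 18.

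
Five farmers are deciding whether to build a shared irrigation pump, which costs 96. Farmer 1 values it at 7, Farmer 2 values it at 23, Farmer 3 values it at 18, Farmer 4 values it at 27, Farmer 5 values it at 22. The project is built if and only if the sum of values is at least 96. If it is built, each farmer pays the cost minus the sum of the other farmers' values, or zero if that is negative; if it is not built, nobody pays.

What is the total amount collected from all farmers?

92

Total value 97 ≥ cost 96, so it is built.
Farmer 1: others sum to 90; max(0, 96 - 90) = 6.
Farmer 2: others sum to 74; max(0, 96 - 74) = 22.
Farmer 3: others sum to 79; max(0, 96 - 79) = 17.
Farmer 4: others sum to 70; max(0, 96 - 70) = 26.
Farmer 5: others sum to 75; max(0, 96 - 75) = 21.
Total collected = 6 + 22 + 17 + 26 + 21 = 92.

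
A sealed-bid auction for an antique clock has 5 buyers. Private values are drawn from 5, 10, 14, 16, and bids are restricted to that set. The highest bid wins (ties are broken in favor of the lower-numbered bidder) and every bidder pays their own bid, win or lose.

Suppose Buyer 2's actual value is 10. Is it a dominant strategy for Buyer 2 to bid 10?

No

Consider the case where Buyer 1 bids 5, Buyer 3 bids 5, Buyer 4 bids 5 and Buyer 5 bids 14.
Truthful bid 10: loses but pays 10, utility -10.
Bid 5 instead: loses but pays 5, utility -5.
Since -5 > -10, bidding 5 is strictly better here, so truthful bidding is not dominant.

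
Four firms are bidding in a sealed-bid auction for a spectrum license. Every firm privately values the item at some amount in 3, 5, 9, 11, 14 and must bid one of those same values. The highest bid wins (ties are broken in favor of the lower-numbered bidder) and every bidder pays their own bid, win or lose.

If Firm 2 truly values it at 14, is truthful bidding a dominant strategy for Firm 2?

Consider the case where Firm 1 bids 3, Firm 3 bids 3 and Firm 4 bids 3.
Truthful bid 14: wins, pays 14, utility 14 - 14 = 0.
Bid 5 instead: wins, pays 5, utility 14 - 5 = 9.
Since 9 > 0, bidding 5 is strictly better here, so truthful bidding is not dominant.

No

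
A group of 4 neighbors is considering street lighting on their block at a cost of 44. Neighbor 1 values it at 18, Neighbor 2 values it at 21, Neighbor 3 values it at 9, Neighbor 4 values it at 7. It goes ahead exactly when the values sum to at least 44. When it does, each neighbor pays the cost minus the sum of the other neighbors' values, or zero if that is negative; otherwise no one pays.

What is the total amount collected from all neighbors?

17

Total value 55 ≥ cost 44, so it is built.
Neighbor 1: others sum to 37; max(0, 44 - 37) = 7.
Neighbor 2: others sum to 34; max(0, 44 - 34) = 10.
Neighbor 3: others sum to 46; max(0, 44 - 46) = 0.
Neighbor 4: others sum to 48; max(0, 44 - 48) = 0.
Total collected = 7 + 10 + 0 + 0 = 17.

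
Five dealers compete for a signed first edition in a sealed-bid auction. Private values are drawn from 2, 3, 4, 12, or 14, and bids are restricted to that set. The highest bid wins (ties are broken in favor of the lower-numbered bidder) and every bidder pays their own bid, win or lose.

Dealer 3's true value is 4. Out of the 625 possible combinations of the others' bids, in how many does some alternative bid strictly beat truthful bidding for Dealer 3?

593

Others bid (2, 2, 2, 2): truth gives 0; bid 3 gives 1 > 0. Violating.
Others bid (2, 2, 2, 3): truth gives 0; bid 3 gives 1 > 0. Violating.
Others bid (2, 2, 2, 12): truth gives -4; bid 2 gives -2 > -4. Violating.
Others bid (2, 2, 2, 14): truth gives -4; bid 2 gives -2 > -4. Violating.
Others bid (2, 2, 2, 4): truth gives 0; no alternative beats it.
Others bid (2, 2, 3, 4): truth gives 0; no alternative beats it.
(Checking all 625 profiles: 593 have a profitable deviation, 32 do not.)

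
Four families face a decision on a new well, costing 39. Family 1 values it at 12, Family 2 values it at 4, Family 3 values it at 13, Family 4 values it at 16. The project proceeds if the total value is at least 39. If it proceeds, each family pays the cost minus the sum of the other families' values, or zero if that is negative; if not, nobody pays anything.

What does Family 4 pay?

10

Total value 45 ≥ cost 39, so the project is built.
The other families' values sum to 29.
Cost minus that sum is 39 - 29 = 10.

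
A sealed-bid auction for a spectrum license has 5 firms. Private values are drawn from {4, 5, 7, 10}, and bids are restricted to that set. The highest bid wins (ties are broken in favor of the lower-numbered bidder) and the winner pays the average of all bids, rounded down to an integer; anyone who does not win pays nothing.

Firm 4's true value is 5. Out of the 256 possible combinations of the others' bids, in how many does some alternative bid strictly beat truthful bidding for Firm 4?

Others bid (4, 4, 5, 4): truth gives 0; bid 7 gives 1 > 0. Violating.
Others bid (4, 5, 4, 4): truth gives 0; bid 7 gives 1 > 0. Violating.
Others bid (5, 4, 4, 4): truth gives 0; bid 7 gives 1 > 0. Violating.
Others bid (4, 4, 4, 4): truth gives 1; no alternative beats it.
Others bid (4, 4, 4, 5): truth gives 1; no alternative beats it.
(Checking all 256 profiles: 3 have a profitable deviation, 253 do not.)

3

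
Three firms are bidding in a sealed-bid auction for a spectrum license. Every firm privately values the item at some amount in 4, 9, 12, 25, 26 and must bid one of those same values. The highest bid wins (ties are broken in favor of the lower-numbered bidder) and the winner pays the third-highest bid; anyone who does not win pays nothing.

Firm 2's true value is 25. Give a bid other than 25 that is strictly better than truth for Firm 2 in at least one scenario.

26

Suppose Firm 1 bids 4 and Firm 3 bids 26.
Bid 25: loses, pays 0, utility 0.
Bid 26: wins, pays 4, utility 25 - 4 = 21.
So bidding 26 beats truth here (21 > 0).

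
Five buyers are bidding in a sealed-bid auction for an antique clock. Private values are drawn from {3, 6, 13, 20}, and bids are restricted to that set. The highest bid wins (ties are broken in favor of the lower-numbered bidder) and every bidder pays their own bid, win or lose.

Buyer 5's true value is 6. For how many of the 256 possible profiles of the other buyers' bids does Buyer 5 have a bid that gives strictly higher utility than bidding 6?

Others bid (3, 3, 3, 6): truth gives -6; bid 3 gives -3 > -6. Violating.
Others bid (3, 3, 3, 13): truth gives -6; bid 3 gives -3 > -6. Violating.
Others bid (3, 3, 3, 20): truth gives -6; bid 3 gives -3 > -6. Violating.
Others bid (3, 3, 6, 3): truth gives -6; bid 3 gives -3 > -6. Violating.
Others bid (3, 3, 3, 3): truth gives 0; no alternative beats it.
(Checking all 256 profiles: 255 have a profitable deviation, 1 does not.)

255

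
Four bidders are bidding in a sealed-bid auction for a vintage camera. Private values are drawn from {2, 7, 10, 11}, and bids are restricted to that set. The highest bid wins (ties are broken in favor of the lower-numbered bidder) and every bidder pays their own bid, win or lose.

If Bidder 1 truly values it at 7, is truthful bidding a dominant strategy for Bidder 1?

No

Consider the case where Bidder 2 bids 2, Bidder 3 bids 2 and Bidder 4 bids 2.
Truthful bid 7: wins, pays 7, utility 7 - 7 = 0.
Bid 2 instead: wins, pays 2, utility 7 - 2 = 5.
Since 5 > 0, bidding 2 is strictly better here, so truthful bidding is not dominant.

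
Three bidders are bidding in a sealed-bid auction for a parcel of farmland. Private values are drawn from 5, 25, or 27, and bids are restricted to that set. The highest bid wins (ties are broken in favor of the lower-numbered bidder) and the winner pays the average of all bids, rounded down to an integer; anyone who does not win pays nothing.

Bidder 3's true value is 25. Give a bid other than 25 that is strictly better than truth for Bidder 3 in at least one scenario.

Suppose Bidder 1 bids 5 and Bidder 2 bids 25.
Bid 25: loses, pays 0, utility 0.
Bid 27: wins, pays 19, utility 25 - 19 = 6.
So bidding 27 beats truth here (6 > 0).

27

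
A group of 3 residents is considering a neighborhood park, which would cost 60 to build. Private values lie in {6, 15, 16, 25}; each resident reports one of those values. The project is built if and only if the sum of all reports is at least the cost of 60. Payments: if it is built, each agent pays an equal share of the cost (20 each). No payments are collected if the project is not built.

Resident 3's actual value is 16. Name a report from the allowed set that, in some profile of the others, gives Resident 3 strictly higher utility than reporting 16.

Suppose Resident 1 reports 25 and Resident 2 reports 25.
Report 16: project built, pays 20, utility 16 - 20 = -4.
Report 6: project not built, utility 0.
So reporting 6 beats truth here (0 > -4).

6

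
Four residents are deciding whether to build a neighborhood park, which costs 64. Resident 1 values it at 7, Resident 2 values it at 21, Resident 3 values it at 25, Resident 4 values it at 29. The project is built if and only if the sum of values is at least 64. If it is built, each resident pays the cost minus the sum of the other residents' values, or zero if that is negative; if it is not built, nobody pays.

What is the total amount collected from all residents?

21

Total value 82 ≥ cost 64, so it is built.
Resident 1: others sum to 75; max(0, 64 - 75) = 0.
Resident 2: others sum to 61; max(0, 64 - 61) = 3.
Resident 3: others sum to 57; max(0, 64 - 57) = 7.
Resident 4: others sum to 53; max(0, 64 - 53) = 11.
Total collected = 0 + 3 + 7 + 11 = 21.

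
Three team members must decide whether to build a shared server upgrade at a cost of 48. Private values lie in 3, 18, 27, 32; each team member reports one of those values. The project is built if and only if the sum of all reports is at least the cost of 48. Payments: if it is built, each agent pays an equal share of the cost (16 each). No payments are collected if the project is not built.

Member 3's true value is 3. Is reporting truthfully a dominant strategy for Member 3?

Check each profile of the others' reports and compare truth against every alternative report.
Others report (3, 27): truth gives 0, best alternative gives -13.
Others report (3, 32): truth gives 0, best alternative gives -13.
Others report (18, 18): truth gives 0, best alternative gives -13.
Others report (27, 3): truth gives 0, best alternative gives -13.
Others report (32, 3): truth gives 0, best alternative gives -13.
Others report (18, 27): truth gives -13, best alternative gives -13.
(Remaining 10 profiles checked similarly; truth is weakly best in each.)
In every case the truthful report is at least as good as any alternative, so it is a dominant strategy.

Yes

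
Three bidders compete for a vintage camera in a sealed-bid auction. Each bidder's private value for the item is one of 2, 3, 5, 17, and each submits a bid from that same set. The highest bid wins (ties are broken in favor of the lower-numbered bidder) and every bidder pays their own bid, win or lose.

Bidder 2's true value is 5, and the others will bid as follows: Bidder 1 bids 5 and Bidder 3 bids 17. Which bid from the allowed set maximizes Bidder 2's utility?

2

Bid 2: loses but pays 2, utility -2.
Bid 3: loses but pays 3, utility -3.
Bid 5: loses but pays 5, utility -5.
Bid 17: wins, pays 17, utility 5 - 17 = -12.
The best choice is 2 with utility -2.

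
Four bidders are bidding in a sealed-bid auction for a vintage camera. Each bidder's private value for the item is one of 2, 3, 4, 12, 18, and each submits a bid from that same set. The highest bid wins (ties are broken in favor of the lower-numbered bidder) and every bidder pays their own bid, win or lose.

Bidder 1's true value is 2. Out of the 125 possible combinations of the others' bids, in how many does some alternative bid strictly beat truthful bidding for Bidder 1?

7

Others bid (2, 2, 3): truth gives -2; bid 3 gives -1 > -2. Violating.
Others bid (2, 3, 2): truth gives -2; bid 3 gives -1 > -2. Violating.
Others bid (2, 3, 3): truth gives -2; bid 3 gives -1 > -2. Violating.
Others bid (3, 2, 2): truth gives -2; bid 3 gives -1 > -2. Violating.
Others bid (2, 2, 2): truth gives 0; no alternative beats it.
Others bid (2, 2, 4): truth gives -2; no alternative beats it.
(Checking all 125 profiles: 7 have a profitable deviation, 118 do not.)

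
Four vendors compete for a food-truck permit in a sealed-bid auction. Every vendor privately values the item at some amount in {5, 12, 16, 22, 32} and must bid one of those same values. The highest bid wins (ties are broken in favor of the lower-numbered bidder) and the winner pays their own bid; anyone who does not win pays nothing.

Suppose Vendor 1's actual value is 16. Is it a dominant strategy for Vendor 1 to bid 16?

Consider the case where Vendor 2 bids 5, Vendor 3 bids 5 and Vendor 4 bids 5.
Truthful bid 16: wins, pays 16, utility 16 - 16 = 0.
Bid 5 instead: wins, pays 5, utility 16 - 5 = 11.
Since 11 > 0, bidding 5 is strictly better here, so truthful bidding is not dominant.

No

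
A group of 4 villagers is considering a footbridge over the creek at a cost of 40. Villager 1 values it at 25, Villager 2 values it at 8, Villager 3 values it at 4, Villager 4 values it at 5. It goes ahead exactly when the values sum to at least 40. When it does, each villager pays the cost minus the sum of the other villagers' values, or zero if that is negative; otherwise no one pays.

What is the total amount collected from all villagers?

Total value 42 ≥ cost 40, so it is built.
Villager 1: others sum to 17; max(0, 40 - 17) = 23.
Villager 2: others sum to 34; max(0, 40 - 34) = 6.
Villager 3: others sum to 38; max(0, 40 - 38) = 2.
Villager 4: others sum to 37; max(0, 40 - 37) = 3.
Total collected = 23 + 6 + 2 + 3 = 34.

34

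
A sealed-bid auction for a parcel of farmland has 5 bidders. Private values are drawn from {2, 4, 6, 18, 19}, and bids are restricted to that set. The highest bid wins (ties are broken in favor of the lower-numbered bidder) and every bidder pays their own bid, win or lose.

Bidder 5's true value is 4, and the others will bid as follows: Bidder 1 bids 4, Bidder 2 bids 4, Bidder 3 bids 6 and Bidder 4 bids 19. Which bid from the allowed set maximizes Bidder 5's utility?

Bid 2: loses but pays 2, utility -2.
Bid 4: loses but pays 4, utility -4.
Bid 6: loses but pays 6, utility -6.
Bid 18: loses but pays 18, utility -18.
Bid 19: loses but pays 19, utility -19.
The best choice is 2 with utility -2.

2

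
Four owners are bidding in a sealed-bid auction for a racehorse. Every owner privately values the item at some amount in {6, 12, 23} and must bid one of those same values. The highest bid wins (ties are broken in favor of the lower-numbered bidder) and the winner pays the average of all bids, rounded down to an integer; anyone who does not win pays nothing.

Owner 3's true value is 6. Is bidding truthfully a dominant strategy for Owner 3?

Check each profile of the others' bids and compare truth against every alternative bid.
Others bid (6, 6, 12): truth gives 0, best alternative gives -3.
Others bid (6, 6, 6): truth gives 0, best alternative gives -1.
Others bid (6, 6, 23): truth gives 0, best alternative gives 0.
Others bid (6, 12, 6): truth gives 0, best alternative gives 0.
Others bid (6, 12, 12): truth gives 0, best alternative gives 0.
Others bid (6, 12, 23): truth gives 0, best alternative gives 0.
(Remaining 21 profiles checked similarly; truth is weakly best in each.)
In every case the truthful bid is at least as good as any alternative, so it is a dominant strategy.

Yes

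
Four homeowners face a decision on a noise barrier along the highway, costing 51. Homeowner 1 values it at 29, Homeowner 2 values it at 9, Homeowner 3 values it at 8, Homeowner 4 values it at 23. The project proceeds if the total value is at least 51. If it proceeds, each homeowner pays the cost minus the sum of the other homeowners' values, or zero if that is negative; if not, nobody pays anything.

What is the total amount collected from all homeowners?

Total value 69 ≥ cost 51, so it is built.
Homeowner 1: others sum to 40; max(0, 51 - 40) = 11.
Homeowner 2: others sum to 60; max(0, 51 - 60) = 0.
Homeowner 3: others sum to 61; max(0, 51 - 61) = 0.
Homeowner 4: others sum to 46; max(0, 51 - 46) = 5.
Total collected = 11 + 0 + 0 + 5 = 16.

16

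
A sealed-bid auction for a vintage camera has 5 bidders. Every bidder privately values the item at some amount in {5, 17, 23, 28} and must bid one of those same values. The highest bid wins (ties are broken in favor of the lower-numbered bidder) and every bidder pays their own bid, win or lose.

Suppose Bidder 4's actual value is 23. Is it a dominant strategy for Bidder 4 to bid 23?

Consider the case where Bidder 1 bids 5, Bidder 2 bids 5, Bidder 3 bids 5 and Bidder 5 bids 5.
Truthful bid 23: wins, pays 23, utility 23 - 23 = 0.
Bid 17 instead: wins, pays 17, utility 23 - 17 = 6.
Since 6 > 0, bidding 17 is strictly better here, so truthful bidding is not dominant.

No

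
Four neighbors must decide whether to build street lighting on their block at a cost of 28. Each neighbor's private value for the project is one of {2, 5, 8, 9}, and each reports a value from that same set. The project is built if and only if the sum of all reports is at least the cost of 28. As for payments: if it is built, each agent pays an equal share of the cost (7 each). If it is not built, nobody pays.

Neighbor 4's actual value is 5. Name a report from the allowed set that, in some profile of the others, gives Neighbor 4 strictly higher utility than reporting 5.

Suppose Neighbor 1 reports 5, Neighbor 2 reports 9 and Neighbor 3 reports 9.
Report 5: project built, pays 7, utility 5 - 7 = -2.
Report 2: project not built, utility 0.
So reporting 2 beats truth here (0 > -2).

2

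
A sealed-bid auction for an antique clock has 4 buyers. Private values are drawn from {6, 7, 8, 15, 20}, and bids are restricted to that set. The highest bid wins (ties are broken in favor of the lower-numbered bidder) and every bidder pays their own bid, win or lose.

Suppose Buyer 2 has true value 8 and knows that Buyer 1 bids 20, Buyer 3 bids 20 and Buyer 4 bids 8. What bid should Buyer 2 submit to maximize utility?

Bid 6: loses but pays 6, utility -6.
Bid 7: loses but pays 7, utility -7.
Bid 8: loses but pays 8, utility -8.
Bid 15: loses but pays 15, utility -15.
Bid 20: loses but pays 20, utility -20.
The best choice is 6 with utility -6.

6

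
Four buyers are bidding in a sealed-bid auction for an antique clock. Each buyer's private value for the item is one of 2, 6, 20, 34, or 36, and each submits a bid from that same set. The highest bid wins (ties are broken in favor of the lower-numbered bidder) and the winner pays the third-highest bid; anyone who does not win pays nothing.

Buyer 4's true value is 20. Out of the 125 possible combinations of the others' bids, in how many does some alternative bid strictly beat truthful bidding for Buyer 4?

24

Others bid (2, 2, 20): truth gives 0; bid 34 gives 18 > 0. Violating.
Others bid (2, 2, 34): truth gives 0; bid 36 gives 18 > 0. Violating.
Others bid (2, 6, 20): truth gives 0; bid 34 gives 14 > 0. Violating.
Others bid (2, 6, 34): truth gives 0; bid 36 gives 14 > 0. Violating.
Others bid (2, 2, 2): truth gives 18; no alternative beats it.
Others bid (2, 2, 6): truth gives 18; no alternative beats it.
(Checking all 125 profiles: 24 have a profitable deviation, 101 do not.)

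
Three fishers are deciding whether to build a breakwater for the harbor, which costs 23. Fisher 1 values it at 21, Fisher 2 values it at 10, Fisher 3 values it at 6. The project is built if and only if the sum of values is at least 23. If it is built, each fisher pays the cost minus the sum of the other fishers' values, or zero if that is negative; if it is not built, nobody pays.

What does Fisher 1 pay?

Total value 37 ≥ cost 23, so the project is built.
The other fishers' values sum to 16.
Cost minus that sum is 23 - 16 = 7.

7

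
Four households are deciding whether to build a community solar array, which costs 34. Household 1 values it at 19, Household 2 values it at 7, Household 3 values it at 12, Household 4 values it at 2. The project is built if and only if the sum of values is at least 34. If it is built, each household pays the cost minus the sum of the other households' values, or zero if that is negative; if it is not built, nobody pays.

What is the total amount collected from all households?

Total value 40 ≥ cost 34, so it is built.
Household 1: others sum to 21; max(0, 34 - 21) = 13.
Household 2: others sum to 33; max(0, 34 - 33) = 1.
Household 3: others sum to 28; max(0, 34 - 28) = 6.
Household 4: others sum to 38; max(0, 34 - 38) = 0.
Total collected = 13 + 1 + 6 + 0 = 20.

20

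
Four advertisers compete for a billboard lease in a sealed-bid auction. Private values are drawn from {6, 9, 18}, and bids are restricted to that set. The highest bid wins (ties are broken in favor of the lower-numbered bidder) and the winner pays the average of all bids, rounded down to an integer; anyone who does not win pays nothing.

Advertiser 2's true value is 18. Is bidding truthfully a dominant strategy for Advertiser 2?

Consider the case where Advertiser 1 bids 6, Advertiser 3 bids 6 and Advertiser 4 bids 6.
Truthful bid 18: wins, pays 9, utility 18 - 9 = 9.
Bid 9 instead: wins, pays 6, utility 18 - 6 = 12.
Since 12 > 9, bidding 9 is strictly better here, so truthful bidding is not dominant.

No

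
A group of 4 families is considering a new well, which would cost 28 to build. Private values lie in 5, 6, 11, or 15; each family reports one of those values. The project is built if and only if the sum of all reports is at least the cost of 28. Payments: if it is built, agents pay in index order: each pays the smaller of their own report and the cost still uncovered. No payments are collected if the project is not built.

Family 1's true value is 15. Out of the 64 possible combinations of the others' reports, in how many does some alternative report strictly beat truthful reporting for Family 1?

60

Others report (5, 5, 11): truth gives 0; report 11 gives 4 > 0. Violating.
Others report (5, 5, 15): truth gives 0; report 5 gives 10 > 0. Violating.
Others report (5, 6, 6): truth gives 0; report 11 gives 4 > 0. Violating.
Others report (5, 6, 11): truth gives 0; report 6 gives 9 > 0. Violating.
Others report (5, 5, 5): truth gives 0; no alternative beats it.
Others report (5, 5, 6): truth gives 0; no alternative beats it.
(Checking all 64 profiles: 60 have a profitable deviation, 4 do not.)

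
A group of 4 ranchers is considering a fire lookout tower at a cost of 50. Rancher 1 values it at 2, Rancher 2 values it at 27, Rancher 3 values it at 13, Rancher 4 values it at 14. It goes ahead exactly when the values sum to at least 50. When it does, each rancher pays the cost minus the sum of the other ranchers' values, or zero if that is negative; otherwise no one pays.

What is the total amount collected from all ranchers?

Total value 56 ≥ cost 50, so it is built.
Rancher 1: others sum to 54; max(0, 50 - 54) = 0.
Rancher 2: others sum to 29; max(0, 50 - 29) = 21.
Rancher 3: others sum to 43; max(0, 50 - 43) = 7.
Rancher 4: others sum to 42; max(0, 50 - 42) = 8.
Total collected = 0 + 21 + 7 + 8 = 36.

36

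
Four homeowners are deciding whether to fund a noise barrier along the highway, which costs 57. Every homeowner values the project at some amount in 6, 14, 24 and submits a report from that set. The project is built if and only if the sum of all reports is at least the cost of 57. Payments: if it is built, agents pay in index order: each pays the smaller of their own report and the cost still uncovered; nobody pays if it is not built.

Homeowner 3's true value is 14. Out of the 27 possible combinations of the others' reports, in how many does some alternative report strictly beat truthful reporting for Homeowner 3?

Others report (6, 24, 24): truth gives 0; report 6 gives 8 > 0. Violating.
Others report (14, 14, 24): truth gives 0; report 6 gives 8 > 0. Violating.
Others report (14, 24, 14): truth gives 0; report 6 gives 8 > 0. Violating.
Others report (14, 24, 24): truth gives 0; report 6 gives 8 > 0. Violating.
Others report (6, 6, 6): truth gives 0; no alternative beats it.
Others report (6, 6, 14): truth gives 0; no alternative beats it.
(Checking all 27 profiles: 10 have a profitable deviation, 17 do not.)

10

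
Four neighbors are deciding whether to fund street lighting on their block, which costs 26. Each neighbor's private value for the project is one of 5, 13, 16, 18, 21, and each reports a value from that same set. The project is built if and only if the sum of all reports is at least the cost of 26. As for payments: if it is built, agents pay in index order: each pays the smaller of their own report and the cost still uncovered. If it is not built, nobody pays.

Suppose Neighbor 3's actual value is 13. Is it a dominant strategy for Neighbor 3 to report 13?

No

Consider the case where Neighbor 1 reports 5, Neighbor 2 reports 5 and Neighbor 4 reports 13.
Truthful report 13: project built, pays 13, utility 13 - 13 = 0.
Report 5 instead: project built, pays 5, utility 13 - 5 = 8.
Since 8 > 0, reporting 5 is strictly better here, so truthful reporting is not dominant.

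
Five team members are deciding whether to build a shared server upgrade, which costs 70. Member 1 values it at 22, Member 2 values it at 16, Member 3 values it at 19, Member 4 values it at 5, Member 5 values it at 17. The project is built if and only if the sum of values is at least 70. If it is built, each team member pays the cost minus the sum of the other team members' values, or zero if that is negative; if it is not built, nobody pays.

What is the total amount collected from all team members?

Total value 79 ≥ cost 70, so it is built.
Member 1: others sum to 57; max(0, 70 - 57) = 13.
Member 2: others sum to 63; max(0, 70 - 63) = 7.
Member 3: others sum to 60; max(0, 70 - 60) = 10.
Member 4: others sum to 74; max(0, 70 - 74) = 0.
Member 5: others sum to 62; max(0, 70 - 62) = 8.
Total collected = 13 + 7 + 10 + 0 + 8 = 38.

38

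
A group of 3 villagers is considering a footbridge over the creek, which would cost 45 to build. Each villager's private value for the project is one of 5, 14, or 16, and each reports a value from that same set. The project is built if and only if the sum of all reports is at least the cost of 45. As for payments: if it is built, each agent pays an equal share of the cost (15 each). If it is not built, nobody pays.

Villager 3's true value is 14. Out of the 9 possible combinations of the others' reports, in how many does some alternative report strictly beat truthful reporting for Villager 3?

Others report (16, 16): truth gives -1; report 5 gives 0 > -1. Violating.
Others report (5, 5): truth gives 0; no alternative beats it.
Others report (5, 14): truth gives 0; no alternative beats it.
(Checking all 9 profiles: 1 has a profitable deviation, 8 do not.)

1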